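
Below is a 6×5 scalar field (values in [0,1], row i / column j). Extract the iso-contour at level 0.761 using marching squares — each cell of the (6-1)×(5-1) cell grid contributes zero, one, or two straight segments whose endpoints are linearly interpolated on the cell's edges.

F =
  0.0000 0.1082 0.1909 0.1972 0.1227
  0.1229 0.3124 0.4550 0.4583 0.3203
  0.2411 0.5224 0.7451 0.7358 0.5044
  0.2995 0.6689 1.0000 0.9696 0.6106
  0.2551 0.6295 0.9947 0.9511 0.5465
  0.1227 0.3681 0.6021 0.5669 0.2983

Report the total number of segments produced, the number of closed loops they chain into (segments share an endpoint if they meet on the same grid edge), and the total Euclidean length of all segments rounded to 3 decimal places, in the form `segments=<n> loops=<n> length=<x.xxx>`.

cell (2,1): code 0100 → (2.062,2.000)–(3.000,1.278)
cell (2,2): code 1100 → (2.108,3.000)–(2.062,2.000)
cell (2,3): code 1000 → (3.000,3.581)–(2.108,3.000)
cell (3,1): code 0110 → (3.000,1.278)–(4.000,1.360)
cell (3,3): code 1001 → (4.000,3.470)–(3.000,3.581)
cell (4,1): code 0010 → (4.000,1.360)–(4.595,2.000)
cell (4,2): code 0011 → (4.595,2.000)–(4.495,3.000)
cell (4,3): code 0001 → (4.495,3.000)–(4.000,3.470)
total: 8 segments, chained into 1 closed loop(s), length Σ = 7.819927

segments=8 loops=1 length=7.820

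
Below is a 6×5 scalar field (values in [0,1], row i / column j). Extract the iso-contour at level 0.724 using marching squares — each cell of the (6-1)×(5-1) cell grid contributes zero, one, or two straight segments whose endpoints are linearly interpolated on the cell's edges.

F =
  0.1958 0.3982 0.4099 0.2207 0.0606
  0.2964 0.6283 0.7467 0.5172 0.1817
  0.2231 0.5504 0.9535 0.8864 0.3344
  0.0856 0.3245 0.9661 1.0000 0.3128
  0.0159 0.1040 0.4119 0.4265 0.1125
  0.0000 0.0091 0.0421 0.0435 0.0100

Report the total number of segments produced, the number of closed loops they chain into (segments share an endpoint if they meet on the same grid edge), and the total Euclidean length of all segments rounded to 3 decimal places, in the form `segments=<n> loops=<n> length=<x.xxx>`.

cell (0,1): code 0100 → (0.933,2.000)–(1.000,1.808)
cell (0,2): code 1000 → (1.000,2.099)–(0.933,2.000)
cell (1,1): code 0110 → (1.000,1.808)–(2.000,1.431)
cell (1,2): code 1101 → (1.560,3.000)–(1.000,2.099)
cell (1,3): code 1000 → (2.000,3.294)–(1.560,3.000)
cell (2,1): code 0110 → (2.000,1.431)–(3.000,1.623)
cell (2,3): code 1001 → (3.000,3.402)–(2.000,3.294)
cell (3,1): code 0010 → (3.000,1.623)–(3.437,2.000)
cell (3,2): code 0011 → (3.437,2.000)–(3.481,3.000)
cell (3,3): code 0001 → (3.481,3.000)–(3.000,3.402)
total: 10 segments, chained into 1 closed loop(s), length Σ = 7.211103

segments=10 loops=1 length=7.211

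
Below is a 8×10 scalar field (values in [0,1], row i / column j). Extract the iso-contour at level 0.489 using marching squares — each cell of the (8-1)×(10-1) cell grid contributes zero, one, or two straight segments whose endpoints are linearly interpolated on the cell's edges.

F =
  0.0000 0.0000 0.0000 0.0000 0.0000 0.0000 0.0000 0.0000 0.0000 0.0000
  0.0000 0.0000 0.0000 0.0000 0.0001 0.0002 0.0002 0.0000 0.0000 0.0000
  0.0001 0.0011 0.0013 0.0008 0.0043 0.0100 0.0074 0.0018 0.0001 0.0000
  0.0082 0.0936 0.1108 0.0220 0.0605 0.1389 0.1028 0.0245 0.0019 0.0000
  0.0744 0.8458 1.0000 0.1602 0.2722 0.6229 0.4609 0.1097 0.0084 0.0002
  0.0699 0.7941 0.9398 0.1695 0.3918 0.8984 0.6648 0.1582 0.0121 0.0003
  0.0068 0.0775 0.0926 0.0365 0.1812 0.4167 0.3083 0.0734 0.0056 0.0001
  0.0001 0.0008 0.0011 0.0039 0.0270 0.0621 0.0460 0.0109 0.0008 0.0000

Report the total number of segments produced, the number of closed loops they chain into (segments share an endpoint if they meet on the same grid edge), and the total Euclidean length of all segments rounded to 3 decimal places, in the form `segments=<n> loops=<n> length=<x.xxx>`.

cell (3,0): code 0100 → (3.526,1.000)–(4.000,0.537)
cell (3,1): code 1100 → (3.425,2.000)–(3.526,1.000)
cell (3,2): code 1000 → (4.000,2.608)–(3.425,2.000)
cell (3,4): code 0100 → (3.723,5.000)–(4.000,4.618)
cell (3,5): code 1000 → (4.000,5.827)–(3.723,5.000)
cell (4,0): code 0110 → (4.000,0.537)–(5.000,0.579)
cell (4,2): code 1001 → (5.000,2.585)–(4.000,2.608)
cell (4,4): code 0110 → (4.000,4.618)–(5.000,4.192)
cell (4,5): code 1101 → (4.138,6.000)–(4.000,5.827)
cell (4,6): code 1000 → (5.000,6.347)–(4.138,6.000)
cell (5,0): code 0010 → (5.000,0.579)–(5.426,1.000)
cell (5,1): code 0011 → (5.426,1.000)–(5.532,2.000)
cell (5,2): code 0001 → (5.532,2.000)–(5.000,2.585)
cell (5,4): code 0010 → (5.000,4.192)–(5.850,5.000)
cell (5,5): code 0011 → (5.850,5.000)–(5.493,6.000)
cell (5,6): code 0001 → (5.493,6.000)–(5.000,6.347)
total: 16 segments, chained into 2 closed loop(s), length Σ = 13.319847

segments=16 loops=2 length=13.320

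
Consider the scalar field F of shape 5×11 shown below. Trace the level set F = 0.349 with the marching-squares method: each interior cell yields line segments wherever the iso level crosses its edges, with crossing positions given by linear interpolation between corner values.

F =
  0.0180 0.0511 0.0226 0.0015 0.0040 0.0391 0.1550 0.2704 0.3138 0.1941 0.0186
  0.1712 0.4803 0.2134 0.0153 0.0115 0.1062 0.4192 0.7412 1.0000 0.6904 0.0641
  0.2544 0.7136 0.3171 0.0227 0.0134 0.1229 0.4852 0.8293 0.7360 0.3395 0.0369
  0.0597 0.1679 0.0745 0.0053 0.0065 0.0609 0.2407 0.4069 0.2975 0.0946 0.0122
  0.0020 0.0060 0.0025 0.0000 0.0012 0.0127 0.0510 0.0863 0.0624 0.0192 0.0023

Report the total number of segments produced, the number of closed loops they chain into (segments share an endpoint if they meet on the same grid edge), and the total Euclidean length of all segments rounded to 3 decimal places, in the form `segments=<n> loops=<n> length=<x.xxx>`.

cell (0,0): code 0100 → (0.694,1.000)–(1.000,0.575)
cell (0,1): code 1000 → (1.000,1.492)–(0.694,1.000)
cell (0,5): code 0100 → (0.734,6.000)–(1.000,5.776)
cell (0,6): code 1100 → (0.167,7.000)–(0.734,6.000)
cell (0,7): code 1100 → (0.051,8.000)–(0.167,7.000)
cell (0,8): code 1100 → (0.312,9.000)–(0.051,8.000)
cell (0,9): code 1000 → (1.000,9.545)–(0.312,9.000)
cell (1,0): code 0110 → (1.000,0.575)–(2.000,0.206)
cell (1,1): code 1001 → (2.000,1.920)–(1.000,1.492)
cell (1,5): code 0110 → (1.000,5.776)–(2.000,5.624)
cell (1,8): code 1011 → (2.000,8.976)–(1.973,9.000)
cell (1,9): code 0001 → (1.973,9.000)–(1.000,9.545)
cell (2,0): code 0010 → (2.000,0.206)–(2.668,1.000)
cell (2,1): code 0001 → (2.668,1.000)–(2.000,1.920)
cell (2,5): code 0010 → (2.000,5.624)–(2.557,6.000)
cell (2,6): code 0111 → (2.557,6.000)–(3.000,6.652)
cell (2,7): code 1011 → (3.000,7.529)–(2.883,8.000)
cell (2,8): code 0001 → (2.883,8.000)–(2.000,8.976)
cell (3,6): code 0010 → (3.000,6.652)–(3.181,7.000)
cell (3,7): code 0001 → (3.181,7.000)–(3.000,7.529)
total: 20 segments, chained into 2 closed loop(s), length Σ = 16.221390

segments=20 loops=2 length=16.221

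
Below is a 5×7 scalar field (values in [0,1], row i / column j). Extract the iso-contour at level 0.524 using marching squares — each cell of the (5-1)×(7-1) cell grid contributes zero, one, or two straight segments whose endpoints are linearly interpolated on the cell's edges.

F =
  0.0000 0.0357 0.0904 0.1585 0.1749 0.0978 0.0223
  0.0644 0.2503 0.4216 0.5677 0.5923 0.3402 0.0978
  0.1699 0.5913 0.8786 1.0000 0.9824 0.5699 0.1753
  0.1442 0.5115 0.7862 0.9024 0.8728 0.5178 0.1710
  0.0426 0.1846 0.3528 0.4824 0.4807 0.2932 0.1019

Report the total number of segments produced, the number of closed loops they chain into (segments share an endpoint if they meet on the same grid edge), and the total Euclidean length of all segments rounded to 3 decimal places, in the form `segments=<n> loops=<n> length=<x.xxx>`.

cell (0,2): code 0100 → (0.893,3.000)–(1.000,2.701)
cell (0,3): code 1100 → (0.836,4.000)–(0.893,3.000)
cell (0,4): code 1000 → (1.000,4.271)–(0.836,4.000)
cell (1,0): code 0100 → (1.803,1.000)–(2.000,0.840)
cell (1,1): code 1100 → (1.224,2.000)–(1.803,1.000)
cell (1,2): code 1110 → (1.000,2.701)–(1.224,2.000)
cell (1,4): code 1101 → (1.800,5.000)–(1.000,4.271)
cell (1,5): code 1000 → (2.000,5.116)–(1.800,5.000)
cell (2,0): code 0010 → (2.000,0.840)–(2.843,1.000)
cell (2,1): code 0111 → (2.843,1.000)–(3.000,1.046)
cell (2,4): code 1011 → (3.000,4.983)–(2.881,5.000)
cell (2,5): code 0001 → (2.881,5.000)–(2.000,5.116)
cell (3,1): code 0010 → (3.000,1.046)–(3.605,2.000)
cell (3,2): code 0011 → (3.605,2.000)–(3.901,3.000)
cell (3,3): code 0011 → (3.901,3.000)–(3.890,4.000)
cell (3,4): code 0001 → (3.890,4.000)–(3.000,4.983)
total: 16 segments, chained into 1 closed loop(s), length Σ = 11.623291

segments=16 loops=1 length=11.623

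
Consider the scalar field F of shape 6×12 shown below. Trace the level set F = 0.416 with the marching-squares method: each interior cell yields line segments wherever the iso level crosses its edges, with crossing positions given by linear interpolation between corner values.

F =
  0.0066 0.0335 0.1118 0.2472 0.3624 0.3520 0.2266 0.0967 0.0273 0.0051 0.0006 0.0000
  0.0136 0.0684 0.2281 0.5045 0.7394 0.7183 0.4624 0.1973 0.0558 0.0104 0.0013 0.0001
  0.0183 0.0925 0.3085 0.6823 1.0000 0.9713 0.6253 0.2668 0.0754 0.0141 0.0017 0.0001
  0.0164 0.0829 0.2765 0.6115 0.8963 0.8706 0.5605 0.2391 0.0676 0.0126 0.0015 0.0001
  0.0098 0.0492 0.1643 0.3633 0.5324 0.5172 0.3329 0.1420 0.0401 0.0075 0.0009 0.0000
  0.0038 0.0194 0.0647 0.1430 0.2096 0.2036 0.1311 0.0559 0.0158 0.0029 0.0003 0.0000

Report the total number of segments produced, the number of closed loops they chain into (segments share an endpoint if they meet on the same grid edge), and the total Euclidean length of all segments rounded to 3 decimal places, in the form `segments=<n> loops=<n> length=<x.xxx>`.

segments=16 loops=1 length=13.341

cell (0,2): code 0100 → (0.656,3.000)–(1.000,2.680)
cell (0,3): code 1100 → (0.142,4.000)–(0.656,3.000)
cell (0,4): code 1100 → (0.175,5.000)–(0.142,4.000)
cell (0,5): code 1100 → (0.803,6.000)–(0.175,5.000)
cell (0,6): code 1000 → (1.000,6.175)–(0.803,6.000)
cell (1,2): code 0110 → (1.000,2.680)–(2.000,2.288)
cell (1,6): code 1001 → (2.000,6.584)–(1.000,6.175)
cell (2,2): code 0110 → (2.000,2.288)–(3.000,2.416)
cell (2,6): code 1001 → (3.000,6.450)–(2.000,6.584)
cell (3,2): code 0010 → (3.000,2.416)–(3.788,3.000)
cell (3,3): code 0111 → (3.788,3.000)–(4.000,3.312)
cell (3,5): code 1011 → (4.000,5.549)–(3.635,6.000)
cell (3,6): code 0001 → (3.635,6.000)–(3.000,6.450)
cell (4,3): code 0010 → (4.000,3.312)–(4.361,4.000)
cell (4,4): code 0011 → (4.361,4.000)–(4.323,5.000)
cell (4,5): code 0001 → (4.323,5.000)–(4.000,5.549)
total: 16 segments, chained into 1 closed loop(s), length Σ = 13.341210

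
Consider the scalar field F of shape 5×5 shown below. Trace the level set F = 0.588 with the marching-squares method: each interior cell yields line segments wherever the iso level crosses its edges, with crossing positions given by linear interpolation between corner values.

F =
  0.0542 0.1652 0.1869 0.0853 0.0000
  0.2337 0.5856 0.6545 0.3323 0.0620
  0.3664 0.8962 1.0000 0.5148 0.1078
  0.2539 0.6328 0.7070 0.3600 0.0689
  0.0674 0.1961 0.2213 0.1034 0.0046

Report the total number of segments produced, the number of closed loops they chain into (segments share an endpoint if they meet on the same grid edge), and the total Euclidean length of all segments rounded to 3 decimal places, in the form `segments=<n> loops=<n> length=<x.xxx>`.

cell (0,1): code 0100 → (0.858,2.000)–(1.000,1.035)
cell (0,2): code 1000 → (1.000,2.206)–(0.858,2.000)
cell (1,0): code 0100 → (1.008,1.000)–(2.000,0.418)
cell (1,1): code 1110 → (1.000,1.035)–(1.008,1.000)
cell (1,2): code 1001 → (2.000,2.849)–(1.000,2.206)
cell (2,0): code 0110 → (2.000,0.418)–(3.000,0.882)
cell (2,2): code 1001 → (3.000,2.343)–(2.000,2.849)
cell (3,0): code 0010 → (3.000,0.882)–(3.103,1.000)
cell (3,1): code 0011 → (3.103,1.000)–(3.245,2.000)
cell (3,2): code 0001 → (3.245,2.000)–(3.000,2.343)
total: 10 segments, chained into 1 closed loop(s), length Σ = 7.411990

segments=10 loops=1 length=7.412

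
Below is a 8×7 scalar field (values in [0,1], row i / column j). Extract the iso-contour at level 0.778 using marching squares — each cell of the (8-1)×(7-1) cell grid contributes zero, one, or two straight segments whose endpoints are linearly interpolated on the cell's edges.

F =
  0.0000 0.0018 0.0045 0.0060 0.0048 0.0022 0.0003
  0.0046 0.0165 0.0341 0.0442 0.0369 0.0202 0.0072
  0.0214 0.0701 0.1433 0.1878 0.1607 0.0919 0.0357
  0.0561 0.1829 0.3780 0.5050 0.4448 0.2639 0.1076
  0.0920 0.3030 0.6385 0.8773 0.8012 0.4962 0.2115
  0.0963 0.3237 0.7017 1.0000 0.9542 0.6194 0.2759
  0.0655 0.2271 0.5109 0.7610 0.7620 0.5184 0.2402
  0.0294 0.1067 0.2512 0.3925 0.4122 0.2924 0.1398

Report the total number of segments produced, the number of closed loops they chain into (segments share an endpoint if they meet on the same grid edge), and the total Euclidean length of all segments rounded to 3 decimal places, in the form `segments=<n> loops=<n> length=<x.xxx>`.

cell (3,2): code 0100 → (3.733,3.000)–(4.000,2.584)
cell (3,3): code 1100 → (3.935,4.000)–(3.733,3.000)
cell (3,4): code 1000 → (4.000,4.076)–(3.935,4.000)
cell (4,2): code 0110 → (4.000,2.584)–(5.000,2.256)
cell (4,4): code 1001 → (5.000,4.526)–(4.000,4.076)
cell (5,2): code 0010 → (5.000,2.256)–(5.929,3.000)
cell (5,3): code 0011 → (5.929,3.000)–(5.917,4.000)
cell (5,4): code 0001 → (5.917,4.000)–(5.000,4.526)
total: 8 segments, chained into 1 closed loop(s), length Σ = 7.010859

segments=8 loops=1 length=7.011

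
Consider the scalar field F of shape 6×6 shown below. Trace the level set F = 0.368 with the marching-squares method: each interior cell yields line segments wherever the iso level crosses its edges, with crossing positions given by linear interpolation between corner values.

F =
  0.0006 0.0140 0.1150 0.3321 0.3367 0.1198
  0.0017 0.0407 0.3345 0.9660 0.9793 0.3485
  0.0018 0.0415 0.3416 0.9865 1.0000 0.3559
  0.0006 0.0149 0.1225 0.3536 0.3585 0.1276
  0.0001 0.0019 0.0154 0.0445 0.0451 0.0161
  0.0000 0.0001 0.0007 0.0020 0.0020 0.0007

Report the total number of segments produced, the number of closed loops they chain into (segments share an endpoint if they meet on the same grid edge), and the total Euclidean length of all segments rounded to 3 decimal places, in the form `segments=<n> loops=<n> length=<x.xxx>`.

segments=8 loops=1 length=9.455

cell (0,2): code 0100 → (0.057,3.000)–(1.000,2.053)
cell (0,3): code 1100 → (0.049,4.000)–(0.057,3.000)
cell (0,4): code 1000 → (1.000,4.969)–(0.049,4.000)
cell (1,2): code 0110 → (1.000,2.053)–(2.000,2.041)
cell (1,4): code 1001 → (2.000,4.981)–(1.000,4.969)
cell (2,2): code 0010 → (2.000,2.041)–(2.977,3.000)
cell (2,3): code 0011 → (2.977,3.000)–(2.985,4.000)
cell (2,4): code 0001 → (2.985,4.000)–(2.000,4.981)
total: 8 segments, chained into 1 closed loop(s), length Σ = 9.454540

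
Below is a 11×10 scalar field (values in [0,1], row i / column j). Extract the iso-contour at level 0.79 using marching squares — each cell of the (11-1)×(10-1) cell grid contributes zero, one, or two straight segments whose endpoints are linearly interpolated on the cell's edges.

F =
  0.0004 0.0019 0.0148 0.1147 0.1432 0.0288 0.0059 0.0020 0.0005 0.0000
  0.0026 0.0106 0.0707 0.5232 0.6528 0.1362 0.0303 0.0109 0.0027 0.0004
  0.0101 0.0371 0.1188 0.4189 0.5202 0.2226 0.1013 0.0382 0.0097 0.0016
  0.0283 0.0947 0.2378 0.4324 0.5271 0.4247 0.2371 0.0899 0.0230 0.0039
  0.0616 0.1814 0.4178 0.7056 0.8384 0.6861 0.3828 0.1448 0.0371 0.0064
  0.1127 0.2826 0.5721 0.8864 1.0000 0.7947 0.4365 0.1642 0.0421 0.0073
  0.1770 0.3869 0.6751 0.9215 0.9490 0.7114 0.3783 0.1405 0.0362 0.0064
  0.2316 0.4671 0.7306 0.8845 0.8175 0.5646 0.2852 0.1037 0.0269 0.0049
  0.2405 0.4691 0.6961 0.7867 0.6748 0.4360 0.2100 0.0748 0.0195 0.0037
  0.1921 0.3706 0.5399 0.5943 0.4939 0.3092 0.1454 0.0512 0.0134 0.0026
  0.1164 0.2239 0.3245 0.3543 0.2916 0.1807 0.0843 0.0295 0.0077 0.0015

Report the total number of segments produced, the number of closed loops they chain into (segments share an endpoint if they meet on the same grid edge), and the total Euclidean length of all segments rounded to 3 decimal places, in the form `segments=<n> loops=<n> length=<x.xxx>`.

cell (3,3): code 0100 → (3.845,4.000)–(4.000,3.636)
cell (3,4): code 1000 → (4.000,4.318)–(3.845,4.000)
cell (4,2): code 0100 → (4.467,3.000)–(5.000,2.693)
cell (4,3): code 1110 → (4.000,3.636)–(4.467,3.000)
cell (4,4): code 1101 → (4.957,5.000)–(4.000,4.318)
cell (4,5): code 1000 → (5.000,5.013)–(4.957,5.000)
cell (5,2): code 0110 → (5.000,2.693)–(6.000,2.466)
cell (5,4): code 1011 → (6.000,4.669)–(5.056,5.000)
cell (5,5): code 0001 → (5.056,5.000)–(5.000,5.013)
cell (6,2): code 0110 → (6.000,2.466)–(7.000,2.386)
cell (6,4): code 1001 → (7.000,4.109)–(6.000,4.669)
cell (7,2): code 0010 → (7.000,2.386)–(7.966,3.000)
cell (7,3): code 0011 → (7.966,3.000)–(7.193,4.000)
cell (7,4): code 0001 → (7.193,4.000)–(7.000,4.109)
total: 14 segments, chained into 1 closed loop(s), length Σ = 10.237173

segments=14 loops=1 length=10.237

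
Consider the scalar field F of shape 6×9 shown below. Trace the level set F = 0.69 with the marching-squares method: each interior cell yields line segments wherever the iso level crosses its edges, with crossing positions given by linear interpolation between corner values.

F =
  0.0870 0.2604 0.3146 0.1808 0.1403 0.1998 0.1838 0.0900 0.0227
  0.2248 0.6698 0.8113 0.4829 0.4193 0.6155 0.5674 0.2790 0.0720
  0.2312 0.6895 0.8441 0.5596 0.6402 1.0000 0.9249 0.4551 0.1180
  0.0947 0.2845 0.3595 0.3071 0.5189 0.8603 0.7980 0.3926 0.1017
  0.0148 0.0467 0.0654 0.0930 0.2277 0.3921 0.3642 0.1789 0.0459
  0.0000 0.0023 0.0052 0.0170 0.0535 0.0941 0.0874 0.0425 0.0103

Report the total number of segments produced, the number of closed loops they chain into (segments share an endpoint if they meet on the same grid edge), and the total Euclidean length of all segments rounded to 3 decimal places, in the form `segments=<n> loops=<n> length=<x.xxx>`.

segments=14 loops=2 length=12.129

cell (0,1): code 0100 → (0.756,2.000)–(1.000,1.143)
cell (0,2): code 1000 → (1.000,2.369)–(0.756,2.000)
cell (1,1): code 0110 → (1.000,1.143)–(2.000,1.003)
cell (1,2): code 1001 → (2.000,2.542)–(1.000,2.369)
cell (1,4): code 0100 → (1.194,5.000)–(2.000,4.138)
cell (1,5): code 1100 → (1.343,6.000)–(1.194,5.000)
cell (1,6): code 1000 → (2.000,6.500)–(1.343,6.000)
cell (2,1): code 0010 → (2.000,1.003)–(2.318,2.000)
cell (2,2): code 0001 → (2.318,2.000)–(2.000,2.542)
cell (2,4): code 0110 → (2.000,4.138)–(3.000,4.501)
cell (2,6): code 1001 → (3.000,6.266)–(2.000,6.500)
cell (3,4): code 0010 → (3.000,4.501)–(3.364,5.000)
cell (3,5): code 0011 → (3.364,5.000)–(3.249,6.000)
cell (3,6): code 0001 → (3.249,6.000)–(3.000,6.266)
total: 14 segments, chained into 2 closed loop(s), length Σ = 12.128886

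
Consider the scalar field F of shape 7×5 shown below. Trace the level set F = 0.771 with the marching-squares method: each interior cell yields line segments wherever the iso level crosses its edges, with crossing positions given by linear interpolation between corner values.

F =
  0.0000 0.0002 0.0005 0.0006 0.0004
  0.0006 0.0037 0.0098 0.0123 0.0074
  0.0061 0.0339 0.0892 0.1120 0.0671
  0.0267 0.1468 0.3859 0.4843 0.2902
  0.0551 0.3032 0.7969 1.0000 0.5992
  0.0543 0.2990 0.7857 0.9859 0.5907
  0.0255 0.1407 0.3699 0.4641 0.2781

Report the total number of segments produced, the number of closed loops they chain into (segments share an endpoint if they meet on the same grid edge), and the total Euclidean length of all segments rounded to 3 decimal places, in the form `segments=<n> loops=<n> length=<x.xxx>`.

cell (3,1): code 0100 → (3.937,2.000)–(4.000,1.948)
cell (3,2): code 1100 → (3.556,3.000)–(3.937,2.000)
cell (3,3): code 1000 → (4.000,3.571)–(3.556,3.000)
cell (4,1): code 0110 → (4.000,1.948)–(5.000,1.970)
cell (4,3): code 1001 → (5.000,3.544)–(4.000,3.571)
cell (5,1): code 0010 → (5.000,1.970)–(5.035,2.000)
cell (5,2): code 0011 → (5.035,2.000)–(5.412,3.000)
cell (5,3): code 0001 → (5.412,3.000)–(5.000,3.544)
total: 8 segments, chained into 1 closed loop(s), length Σ = 5.673544

segments=8 loops=1 length=5.674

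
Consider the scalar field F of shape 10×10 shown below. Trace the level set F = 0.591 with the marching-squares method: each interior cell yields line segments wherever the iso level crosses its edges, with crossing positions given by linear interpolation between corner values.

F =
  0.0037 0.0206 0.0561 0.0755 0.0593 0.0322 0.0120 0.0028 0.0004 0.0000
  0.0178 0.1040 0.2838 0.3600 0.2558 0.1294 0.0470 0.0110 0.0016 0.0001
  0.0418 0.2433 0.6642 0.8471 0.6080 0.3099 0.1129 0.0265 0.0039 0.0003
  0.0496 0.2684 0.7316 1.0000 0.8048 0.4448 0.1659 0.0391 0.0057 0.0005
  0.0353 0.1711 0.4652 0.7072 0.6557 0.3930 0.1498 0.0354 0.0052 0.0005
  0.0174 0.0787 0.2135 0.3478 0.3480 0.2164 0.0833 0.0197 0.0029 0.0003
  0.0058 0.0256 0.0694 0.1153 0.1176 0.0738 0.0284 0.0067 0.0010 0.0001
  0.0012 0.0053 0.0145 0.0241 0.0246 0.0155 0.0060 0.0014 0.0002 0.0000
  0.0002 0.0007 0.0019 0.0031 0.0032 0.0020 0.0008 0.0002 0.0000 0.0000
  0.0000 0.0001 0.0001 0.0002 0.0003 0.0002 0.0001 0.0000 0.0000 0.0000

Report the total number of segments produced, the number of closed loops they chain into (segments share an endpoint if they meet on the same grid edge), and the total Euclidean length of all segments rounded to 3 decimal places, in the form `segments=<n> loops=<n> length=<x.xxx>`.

segments=12 loops=1 length=8.919

cell (1,1): code 0100 → (1.808,2.000)–(2.000,1.826)
cell (1,2): code 1100 → (1.474,3.000)–(1.808,2.000)
cell (1,3): code 1100 → (1.952,4.000)–(1.474,3.000)
cell (1,4): code 1000 → (2.000,4.057)–(1.952,4.000)
cell (2,1): code 0110 → (2.000,1.826)–(3.000,1.696)
cell (2,4): code 1001 → (3.000,4.594)–(2.000,4.057)
cell (3,1): code 0010 → (3.000,1.696)–(3.528,2.000)
cell (3,2): code 0111 → (3.528,2.000)–(4.000,2.520)
cell (3,4): code 1001 → (4.000,4.246)–(3.000,4.594)
cell (4,2): code 0010 → (4.000,2.520)–(4.323,3.000)
cell (4,3): code 0011 → (4.323,3.000)–(4.210,4.000)
cell (4,4): code 0001 → (4.210,4.000)–(4.000,4.246)
total: 12 segments, chained into 1 closed loop(s), length Σ = 8.918605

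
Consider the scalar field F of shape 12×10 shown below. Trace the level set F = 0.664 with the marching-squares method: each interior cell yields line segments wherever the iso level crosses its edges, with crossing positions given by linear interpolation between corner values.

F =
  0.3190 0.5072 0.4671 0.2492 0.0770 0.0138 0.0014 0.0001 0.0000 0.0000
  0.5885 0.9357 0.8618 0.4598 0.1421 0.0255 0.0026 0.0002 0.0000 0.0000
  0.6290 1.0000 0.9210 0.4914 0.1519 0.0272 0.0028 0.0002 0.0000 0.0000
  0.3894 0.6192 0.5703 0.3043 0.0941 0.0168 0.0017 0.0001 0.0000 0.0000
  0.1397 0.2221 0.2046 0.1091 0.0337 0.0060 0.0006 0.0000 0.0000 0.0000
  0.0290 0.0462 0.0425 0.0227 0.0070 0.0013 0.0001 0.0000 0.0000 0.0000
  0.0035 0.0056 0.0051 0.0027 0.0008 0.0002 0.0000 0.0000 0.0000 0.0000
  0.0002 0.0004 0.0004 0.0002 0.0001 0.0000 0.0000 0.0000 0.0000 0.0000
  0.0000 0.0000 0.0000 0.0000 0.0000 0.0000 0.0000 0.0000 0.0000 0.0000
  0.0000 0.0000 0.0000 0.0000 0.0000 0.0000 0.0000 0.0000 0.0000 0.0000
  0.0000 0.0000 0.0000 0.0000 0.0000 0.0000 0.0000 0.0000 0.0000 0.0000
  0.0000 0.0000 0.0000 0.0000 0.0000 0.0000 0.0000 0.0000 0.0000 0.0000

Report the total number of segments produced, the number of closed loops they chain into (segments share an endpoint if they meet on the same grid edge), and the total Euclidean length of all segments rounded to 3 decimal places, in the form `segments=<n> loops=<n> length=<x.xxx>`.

segments=8 loops=1 length=7.953

cell (0,0): code 0100 → (0.366,1.000)–(1.000,0.217)
cell (0,1): code 1100 → (0.499,2.000)–(0.366,1.000)
cell (0,2): code 1000 → (1.000,2.492)–(0.499,2.000)
cell (1,0): code 0110 → (1.000,0.217)–(2.000,0.094)
cell (1,2): code 1001 → (2.000,2.598)–(1.000,2.492)
cell (2,0): code 0010 → (2.000,0.094)–(2.882,1.000)
cell (2,1): code 0011 → (2.882,1.000)–(2.733,2.000)
cell (2,2): code 0001 → (2.733,2.000)–(2.000,2.598)
total: 8 segments, chained into 1 closed loop(s), length Σ = 7.953007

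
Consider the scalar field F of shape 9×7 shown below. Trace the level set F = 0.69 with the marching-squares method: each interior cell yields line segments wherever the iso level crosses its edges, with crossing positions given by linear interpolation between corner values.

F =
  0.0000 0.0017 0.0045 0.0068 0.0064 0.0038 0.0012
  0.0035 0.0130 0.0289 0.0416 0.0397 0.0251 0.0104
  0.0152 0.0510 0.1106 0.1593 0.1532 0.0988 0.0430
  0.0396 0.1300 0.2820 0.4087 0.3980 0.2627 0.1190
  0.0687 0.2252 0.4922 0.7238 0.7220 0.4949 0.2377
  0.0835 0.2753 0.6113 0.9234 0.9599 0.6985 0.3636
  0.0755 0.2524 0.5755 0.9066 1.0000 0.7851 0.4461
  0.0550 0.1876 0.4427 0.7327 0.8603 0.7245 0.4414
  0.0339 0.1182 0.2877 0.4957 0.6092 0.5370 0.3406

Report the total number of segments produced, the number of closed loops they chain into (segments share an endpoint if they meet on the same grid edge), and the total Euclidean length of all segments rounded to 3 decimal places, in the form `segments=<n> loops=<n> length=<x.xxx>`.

segments=14 loops=1 length=10.712

cell (3,2): code 0100 → (3.893,3.000)–(4.000,2.854)
cell (3,3): code 1100 → (3.901,4.000)–(3.893,3.000)
cell (3,4): code 1000 → (4.000,4.141)–(3.901,4.000)
cell (4,2): code 0110 → (4.000,2.854)–(5.000,2.252)
cell (4,4): code 1101 → (4.958,5.000)–(4.000,4.141)
cell (4,5): code 1000 → (5.000,5.025)–(4.958,5.000)
cell (5,2): code 0110 → (5.000,2.252)–(6.000,2.346)
cell (5,5): code 1001 → (6.000,5.281)–(5.000,5.025)
cell (6,2): code 0110 → (6.000,2.346)–(7.000,2.853)
cell (6,5): code 1001 → (7.000,5.122)–(6.000,5.281)
cell (7,2): code 0010 → (7.000,2.853)–(7.180,3.000)
cell (7,3): code 0011 → (7.180,3.000)–(7.678,4.000)
cell (7,4): code 0011 → (7.678,4.000)–(7.184,5.000)
cell (7,5): code 0001 → (7.184,5.000)–(7.000,5.122)
total: 14 segments, chained into 1 closed loop(s), length Σ = 10.712303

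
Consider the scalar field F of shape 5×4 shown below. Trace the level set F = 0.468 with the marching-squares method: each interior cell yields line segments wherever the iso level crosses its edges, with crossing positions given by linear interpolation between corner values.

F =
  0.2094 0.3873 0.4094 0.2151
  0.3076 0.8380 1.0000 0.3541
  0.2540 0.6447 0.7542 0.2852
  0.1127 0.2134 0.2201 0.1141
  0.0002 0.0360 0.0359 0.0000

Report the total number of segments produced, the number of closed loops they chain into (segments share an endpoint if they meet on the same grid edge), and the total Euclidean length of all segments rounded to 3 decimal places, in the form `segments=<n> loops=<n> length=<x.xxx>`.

cell (0,0): code 0100 → (0.179,1.000)–(1.000,0.302)
cell (0,1): code 1100 → (0.099,2.000)–(0.179,1.000)
cell (0,2): code 1000 → (1.000,2.824)–(0.099,2.000)
cell (1,0): code 0110 → (1.000,0.302)–(2.000,0.548)
cell (1,2): code 1001 → (2.000,2.610)–(1.000,2.824)
cell (2,0): code 0010 → (2.000,0.548)–(2.410,1.000)
cell (2,1): code 0011 → (2.410,1.000)–(2.536,2.000)
cell (2,2): code 0001 → (2.536,2.000)–(2.000,2.610)
total: 8 segments, chained into 1 closed loop(s), length Σ = 7.783513

segments=8 loops=1 length=7.784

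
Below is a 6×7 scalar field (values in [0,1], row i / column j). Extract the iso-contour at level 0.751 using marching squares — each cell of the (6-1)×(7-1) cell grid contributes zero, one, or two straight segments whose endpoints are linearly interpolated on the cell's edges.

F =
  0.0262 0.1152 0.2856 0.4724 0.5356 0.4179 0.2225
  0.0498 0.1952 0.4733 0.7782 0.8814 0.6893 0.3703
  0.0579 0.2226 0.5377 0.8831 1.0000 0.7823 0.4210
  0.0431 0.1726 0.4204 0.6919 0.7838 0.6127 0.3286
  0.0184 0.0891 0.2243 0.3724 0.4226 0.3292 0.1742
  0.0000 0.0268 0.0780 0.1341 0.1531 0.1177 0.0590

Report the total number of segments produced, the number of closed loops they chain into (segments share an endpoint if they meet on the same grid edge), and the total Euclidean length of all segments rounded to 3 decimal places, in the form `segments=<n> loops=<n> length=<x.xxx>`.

segments=12 loops=1 length=7.506

cell (0,2): code 0100 → (0.911,3.000)–(1.000,2.911)
cell (0,3): code 1100 → (0.623,4.000)–(0.911,3.000)
cell (0,4): code 1000 → (1.000,4.679)–(0.623,4.000)
cell (1,2): code 0110 → (1.000,2.911)–(2.000,2.618)
cell (1,4): code 1101 → (1.663,5.000)–(1.000,4.679)
cell (1,5): code 1000 → (2.000,5.087)–(1.663,5.000)
cell (2,2): code 0010 → (2.000,2.618)–(2.691,3.000)
cell (2,3): code 0111 → (2.691,3.000)–(3.000,3.643)
cell (2,4): code 1011 → (3.000,4.192)–(2.185,5.000)
cell (2,5): code 0001 → (2.185,5.000)–(2.000,5.087)
cell (3,3): code 0010 → (3.000,3.643)–(3.091,4.000)
cell (3,4): code 0001 → (3.091,4.000)–(3.000,4.192)
total: 12 segments, chained into 1 closed loop(s), length Σ = 7.505586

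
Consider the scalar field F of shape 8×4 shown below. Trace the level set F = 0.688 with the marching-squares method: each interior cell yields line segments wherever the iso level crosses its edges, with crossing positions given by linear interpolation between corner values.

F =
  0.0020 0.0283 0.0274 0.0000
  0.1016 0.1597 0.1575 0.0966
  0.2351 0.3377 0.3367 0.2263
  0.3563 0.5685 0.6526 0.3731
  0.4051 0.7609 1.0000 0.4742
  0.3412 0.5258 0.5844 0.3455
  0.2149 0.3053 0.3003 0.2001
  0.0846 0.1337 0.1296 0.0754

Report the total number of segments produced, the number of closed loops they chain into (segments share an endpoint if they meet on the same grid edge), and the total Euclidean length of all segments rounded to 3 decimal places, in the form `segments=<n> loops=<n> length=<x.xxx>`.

cell (3,0): code 0100 → (3.621,1.000)–(4.000,0.795)
cell (3,1): code 1100 → (3.102,2.000)–(3.621,1.000)
cell (3,2): code 1000 → (4.000,2.593)–(3.102,2.000)
cell (4,0): code 0010 → (4.000,0.795)–(4.310,1.000)
cell (4,1): code 0011 → (4.310,1.000)–(4.751,2.000)
cell (4,2): code 0001 → (4.751,2.000)–(4.000,2.593)
total: 6 segments, chained into 1 closed loop(s), length Σ = 5.055274

segments=6 loops=1 length=5.055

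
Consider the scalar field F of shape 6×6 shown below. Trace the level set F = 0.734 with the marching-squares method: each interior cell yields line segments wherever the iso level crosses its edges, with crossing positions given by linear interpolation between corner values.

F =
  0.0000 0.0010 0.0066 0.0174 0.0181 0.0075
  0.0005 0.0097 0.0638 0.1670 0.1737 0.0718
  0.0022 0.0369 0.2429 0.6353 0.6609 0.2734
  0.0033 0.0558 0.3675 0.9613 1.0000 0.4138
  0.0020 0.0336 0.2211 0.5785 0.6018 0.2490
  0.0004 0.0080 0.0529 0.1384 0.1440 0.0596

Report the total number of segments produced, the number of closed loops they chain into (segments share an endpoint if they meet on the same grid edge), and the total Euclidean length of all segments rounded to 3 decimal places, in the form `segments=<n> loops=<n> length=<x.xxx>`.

segments=6 loops=1 length=5.222

cell (2,2): code 0100 → (2.303,3.000)–(3.000,2.617)
cell (2,3): code 1100 → (2.216,4.000)–(2.303,3.000)
cell (2,4): code 1000 → (3.000,4.454)–(2.216,4.000)
cell (3,2): code 0010 → (3.000,2.617)–(3.594,3.000)
cell (3,3): code 0011 → (3.594,3.000)–(3.668,4.000)
cell (3,4): code 0001 → (3.668,4.000)–(3.000,4.454)
total: 6 segments, chained into 1 closed loop(s), length Σ = 5.222196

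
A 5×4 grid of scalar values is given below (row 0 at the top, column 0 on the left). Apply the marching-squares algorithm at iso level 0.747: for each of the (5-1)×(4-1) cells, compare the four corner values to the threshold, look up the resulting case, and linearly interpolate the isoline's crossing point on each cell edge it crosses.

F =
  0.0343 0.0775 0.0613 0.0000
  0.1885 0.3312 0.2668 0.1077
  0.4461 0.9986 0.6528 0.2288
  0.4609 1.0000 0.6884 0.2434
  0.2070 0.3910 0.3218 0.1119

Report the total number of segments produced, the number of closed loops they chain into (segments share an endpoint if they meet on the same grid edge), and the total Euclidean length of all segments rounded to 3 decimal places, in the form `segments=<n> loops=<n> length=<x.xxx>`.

segments=6 loops=1 length=4.953

cell (1,0): code 0100 → (1.623,1.000)–(2.000,0.545)
cell (1,1): code 1000 → (2.000,1.728)–(1.623,1.000)
cell (2,0): code 0110 → (2.000,0.545)–(3.000,0.531)
cell (2,1): code 1001 → (3.000,1.812)–(2.000,1.728)
cell (3,0): code 0010 → (3.000,0.531)–(3.415,1.000)
cell (3,1): code 0001 → (3.415,1.000)–(3.000,1.812)
total: 6 segments, chained into 1 closed loop(s), length Σ = 4.953088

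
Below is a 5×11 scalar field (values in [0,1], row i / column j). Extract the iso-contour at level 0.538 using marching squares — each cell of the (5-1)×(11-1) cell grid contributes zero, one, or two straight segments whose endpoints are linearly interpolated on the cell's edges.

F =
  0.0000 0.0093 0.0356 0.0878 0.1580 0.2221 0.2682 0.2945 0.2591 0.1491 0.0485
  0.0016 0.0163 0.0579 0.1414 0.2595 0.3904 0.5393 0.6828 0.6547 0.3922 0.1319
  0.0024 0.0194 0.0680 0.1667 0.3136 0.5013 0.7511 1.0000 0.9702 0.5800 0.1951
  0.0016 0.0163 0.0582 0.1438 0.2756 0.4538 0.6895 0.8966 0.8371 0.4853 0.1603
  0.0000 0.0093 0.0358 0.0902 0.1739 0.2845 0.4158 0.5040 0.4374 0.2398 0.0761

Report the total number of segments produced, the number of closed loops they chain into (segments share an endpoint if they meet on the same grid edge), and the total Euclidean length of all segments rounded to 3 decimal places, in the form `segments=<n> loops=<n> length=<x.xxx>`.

cell (0,5): code 0100 → (0.995,6.000)–(1.000,5.991)
cell (0,6): code 1100 → (0.627,7.000)–(0.995,6.000)
cell (0,7): code 1100 → (0.705,8.000)–(0.627,7.000)
cell (0,8): code 1000 → (1.000,8.445)–(0.705,8.000)
cell (1,5): code 0110 → (1.000,5.991)–(2.000,5.147)
cell (1,8): code 1101 → (1.776,9.000)–(1.000,8.445)
cell (1,9): code 1000 → (2.000,9.109)–(1.776,9.000)
cell (2,5): code 0110 → (2.000,5.147)–(3.000,5.357)
cell (2,8): code 1011 → (3.000,8.850)–(2.444,9.000)
cell (2,9): code 0001 → (2.444,9.000)–(2.000,9.109)
cell (3,5): code 0010 → (3.000,5.357)–(3.554,6.000)
cell (3,6): code 0011 → (3.554,6.000)–(3.913,7.000)
cell (3,7): code 0011 → (3.913,7.000)–(3.748,8.000)
cell (3,8): code 0001 → (3.748,8.000)–(3.000,8.850)
total: 14 segments, chained into 1 closed loop(s), length Σ = 11.236451

segments=14 loops=1 length=11.236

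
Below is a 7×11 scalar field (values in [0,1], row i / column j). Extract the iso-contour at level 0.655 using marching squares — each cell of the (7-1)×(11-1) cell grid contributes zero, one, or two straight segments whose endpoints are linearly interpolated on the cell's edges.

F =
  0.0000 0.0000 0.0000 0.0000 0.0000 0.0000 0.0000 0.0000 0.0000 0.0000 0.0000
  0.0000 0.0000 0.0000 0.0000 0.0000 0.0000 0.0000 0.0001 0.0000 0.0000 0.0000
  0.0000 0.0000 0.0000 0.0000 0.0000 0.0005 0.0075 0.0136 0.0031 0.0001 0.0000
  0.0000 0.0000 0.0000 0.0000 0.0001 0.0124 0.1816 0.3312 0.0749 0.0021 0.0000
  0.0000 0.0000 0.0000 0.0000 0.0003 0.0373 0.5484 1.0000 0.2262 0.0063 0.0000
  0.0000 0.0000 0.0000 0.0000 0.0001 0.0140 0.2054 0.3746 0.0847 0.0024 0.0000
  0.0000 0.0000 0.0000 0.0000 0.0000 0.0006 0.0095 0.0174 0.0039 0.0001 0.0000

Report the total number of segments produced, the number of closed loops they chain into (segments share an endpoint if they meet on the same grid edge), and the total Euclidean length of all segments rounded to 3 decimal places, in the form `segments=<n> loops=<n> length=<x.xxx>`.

cell (3,6): code 0100 → (3.484,7.000)–(4.000,6.236)
cell (3,7): code 1000 → (4.000,7.446)–(3.484,7.000)
cell (4,6): code 0010 → (4.000,6.236)–(4.552,7.000)
cell (4,7): code 0001 → (4.552,7.000)–(4.000,7.446)
total: 4 segments, chained into 1 closed loop(s), length Σ = 3.255224

segments=4 loops=1 length=3.255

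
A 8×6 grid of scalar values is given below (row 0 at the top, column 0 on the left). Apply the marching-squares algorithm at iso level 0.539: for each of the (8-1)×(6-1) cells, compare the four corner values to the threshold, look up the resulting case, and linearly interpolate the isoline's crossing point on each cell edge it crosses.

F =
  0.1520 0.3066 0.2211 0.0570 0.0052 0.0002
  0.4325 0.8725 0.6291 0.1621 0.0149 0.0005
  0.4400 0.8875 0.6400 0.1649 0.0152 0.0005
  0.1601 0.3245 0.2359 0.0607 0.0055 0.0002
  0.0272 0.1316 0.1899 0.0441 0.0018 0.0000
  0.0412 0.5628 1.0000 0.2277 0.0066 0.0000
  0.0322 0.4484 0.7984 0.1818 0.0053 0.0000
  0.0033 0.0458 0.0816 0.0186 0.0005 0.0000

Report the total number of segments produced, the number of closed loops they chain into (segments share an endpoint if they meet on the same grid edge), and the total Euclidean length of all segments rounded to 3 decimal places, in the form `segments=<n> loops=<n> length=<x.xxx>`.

cell (0,0): code 0100 → (0.411,1.000)–(1.000,0.242)
cell (0,1): code 1100 → (0.779,2.000)–(0.411,1.000)
cell (0,2): code 1000 → (1.000,2.193)–(0.779,2.000)
cell (1,0): code 0110 → (1.000,0.242)–(2.000,0.221)
cell (1,2): code 1001 → (2.000,2.213)–(1.000,2.193)
cell (2,0): code 0010 → (2.000,0.221)–(2.619,1.000)
cell (2,1): code 0011 → (2.619,1.000)–(2.250,2.000)
cell (2,2): code 0001 → (2.250,2.000)–(2.000,2.213)
cell (4,0): code 0100 → (4.945,1.000)–(5.000,0.954)
cell (4,1): code 1100 → (4.431,2.000)–(4.945,1.000)
cell (4,2): code 1000 → (5.000,2.597)–(4.431,2.000)
cell (5,0): code 0010 → (5.000,0.954)–(5.208,1.000)
cell (5,1): code 0111 → (5.208,1.000)–(6.000,1.259)
cell (5,2): code 1001 → (6.000,2.421)–(5.000,2.597)
cell (6,1): code 0010 → (6.000,1.259)–(6.362,2.000)
cell (6,2): code 0001 → (6.362,2.000)–(6.000,2.421)
total: 16 segments, chained into 2 closed loop(s), length Σ = 12.170271

segments=16 loops=2 length=12.170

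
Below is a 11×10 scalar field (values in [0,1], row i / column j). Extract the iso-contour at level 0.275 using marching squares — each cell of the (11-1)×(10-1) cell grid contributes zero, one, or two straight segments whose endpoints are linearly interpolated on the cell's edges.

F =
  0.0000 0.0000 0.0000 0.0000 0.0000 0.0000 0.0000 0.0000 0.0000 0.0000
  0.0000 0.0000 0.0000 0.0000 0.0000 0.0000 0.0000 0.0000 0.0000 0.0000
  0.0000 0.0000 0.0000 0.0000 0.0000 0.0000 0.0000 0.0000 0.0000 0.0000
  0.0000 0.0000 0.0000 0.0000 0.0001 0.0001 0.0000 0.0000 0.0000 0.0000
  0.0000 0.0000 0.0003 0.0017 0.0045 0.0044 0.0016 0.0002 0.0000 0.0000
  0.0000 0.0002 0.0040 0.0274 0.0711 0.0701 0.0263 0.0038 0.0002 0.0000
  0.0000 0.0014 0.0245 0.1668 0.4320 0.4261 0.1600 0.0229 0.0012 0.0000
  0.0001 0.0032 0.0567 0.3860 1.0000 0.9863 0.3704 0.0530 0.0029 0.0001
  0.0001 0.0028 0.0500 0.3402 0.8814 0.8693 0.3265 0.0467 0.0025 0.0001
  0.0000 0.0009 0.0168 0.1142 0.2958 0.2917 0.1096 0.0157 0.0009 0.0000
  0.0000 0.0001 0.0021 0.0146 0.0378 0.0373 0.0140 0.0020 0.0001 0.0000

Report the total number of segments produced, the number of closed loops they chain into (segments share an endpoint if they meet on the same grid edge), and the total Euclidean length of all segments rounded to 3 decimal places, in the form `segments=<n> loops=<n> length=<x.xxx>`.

cell (5,3): code 0100 → (5.565,4.000)–(6.000,3.408)
cell (5,4): code 1100 → (5.576,5.000)–(5.565,4.000)
cell (5,5): code 1000 → (6.000,5.568)–(5.576,5.000)
cell (6,2): code 0100 → (6.494,3.000)–(7.000,2.663)
cell (6,3): code 1110 → (6.000,3.408)–(6.494,3.000)
cell (6,5): code 1101 → (6.547,6.000)–(6.000,5.568)
cell (6,6): code 1000 → (7.000,6.301)–(6.547,6.000)
cell (7,2): code 0110 → (7.000,2.663)–(8.000,2.775)
cell (7,6): code 1001 → (8.000,6.184)–(7.000,6.301)
cell (8,2): code 0010 → (8.000,2.775)–(8.288,3.000)
cell (8,3): code 0111 → (8.288,3.000)–(9.000,3.885)
cell (8,5): code 1011 → (9.000,5.092)–(8.237,6.000)
cell (8,6): code 0001 → (8.237,6.000)–(8.000,6.184)
cell (9,3): code 0010 → (9.000,3.885)–(9.081,4.000)
cell (9,4): code 0011 → (9.081,4.000)–(9.066,5.000)
cell (9,5): code 0001 → (9.066,5.000)–(9.000,5.092)
total: 16 segments, chained into 1 closed loop(s), length Σ = 11.187113

segments=16 loops=1 length=11.187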